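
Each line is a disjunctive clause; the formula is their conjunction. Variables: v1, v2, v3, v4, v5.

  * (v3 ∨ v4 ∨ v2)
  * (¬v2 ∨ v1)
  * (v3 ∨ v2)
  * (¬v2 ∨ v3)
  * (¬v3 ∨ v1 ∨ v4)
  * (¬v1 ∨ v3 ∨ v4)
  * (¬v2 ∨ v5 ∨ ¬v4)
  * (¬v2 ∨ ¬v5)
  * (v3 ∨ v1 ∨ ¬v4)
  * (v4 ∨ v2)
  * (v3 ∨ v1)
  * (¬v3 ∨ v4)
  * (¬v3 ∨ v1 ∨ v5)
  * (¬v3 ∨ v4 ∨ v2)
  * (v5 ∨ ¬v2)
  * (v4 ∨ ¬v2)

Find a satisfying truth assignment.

Set v1 = True and propagate.
Set v2 = False and propagate.
  then v3 is forced to True.
  then v4 is forced to True.
v5 is now unconstrained; take v5 = True.
Every clause has at least one true literal under this assignment.

v1=True, v2=False, v3=True, v4=True, v5=True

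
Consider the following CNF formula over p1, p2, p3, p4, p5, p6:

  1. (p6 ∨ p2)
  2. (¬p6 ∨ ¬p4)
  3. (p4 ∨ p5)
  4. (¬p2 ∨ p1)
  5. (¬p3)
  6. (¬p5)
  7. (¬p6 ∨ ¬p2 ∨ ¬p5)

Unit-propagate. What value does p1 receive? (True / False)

(¬p3) is a unit clause: p3 = False.
(¬p5) is a unit clause: p5 = False.
From (p4 ∨ p5) and p5 = False: p4 = True.
In (¬p4 ∨ ¬p6), ¬p4 is now false; ¬p6 must hold, so p6 = False.
In (p6 ∨ p2), p6 is now false; p2 must hold, so p2 = True.
From (¬p2 ∨ p1) and p2 = True: p1 = True.

True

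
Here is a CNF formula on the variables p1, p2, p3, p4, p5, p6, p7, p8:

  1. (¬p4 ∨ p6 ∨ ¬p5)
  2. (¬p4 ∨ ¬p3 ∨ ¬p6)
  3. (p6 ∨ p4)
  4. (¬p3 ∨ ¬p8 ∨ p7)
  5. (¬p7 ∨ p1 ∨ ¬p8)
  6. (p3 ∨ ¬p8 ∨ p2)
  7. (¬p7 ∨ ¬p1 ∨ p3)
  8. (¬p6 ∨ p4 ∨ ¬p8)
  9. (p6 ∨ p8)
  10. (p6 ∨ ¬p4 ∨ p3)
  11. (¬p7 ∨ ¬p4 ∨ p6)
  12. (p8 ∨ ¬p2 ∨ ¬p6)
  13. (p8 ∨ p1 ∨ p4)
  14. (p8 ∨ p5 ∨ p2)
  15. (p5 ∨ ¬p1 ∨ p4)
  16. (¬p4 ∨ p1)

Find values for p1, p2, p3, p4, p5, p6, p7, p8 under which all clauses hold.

p1=T, p2=F, p3=T, p4=F, p5=T, p6=T, p7=F, p8=F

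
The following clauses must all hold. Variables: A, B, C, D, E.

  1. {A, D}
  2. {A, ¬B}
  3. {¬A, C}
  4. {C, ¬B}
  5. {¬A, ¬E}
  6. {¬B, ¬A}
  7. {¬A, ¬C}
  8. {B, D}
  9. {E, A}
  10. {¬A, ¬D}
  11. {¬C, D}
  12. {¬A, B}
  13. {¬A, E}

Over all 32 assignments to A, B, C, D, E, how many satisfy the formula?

2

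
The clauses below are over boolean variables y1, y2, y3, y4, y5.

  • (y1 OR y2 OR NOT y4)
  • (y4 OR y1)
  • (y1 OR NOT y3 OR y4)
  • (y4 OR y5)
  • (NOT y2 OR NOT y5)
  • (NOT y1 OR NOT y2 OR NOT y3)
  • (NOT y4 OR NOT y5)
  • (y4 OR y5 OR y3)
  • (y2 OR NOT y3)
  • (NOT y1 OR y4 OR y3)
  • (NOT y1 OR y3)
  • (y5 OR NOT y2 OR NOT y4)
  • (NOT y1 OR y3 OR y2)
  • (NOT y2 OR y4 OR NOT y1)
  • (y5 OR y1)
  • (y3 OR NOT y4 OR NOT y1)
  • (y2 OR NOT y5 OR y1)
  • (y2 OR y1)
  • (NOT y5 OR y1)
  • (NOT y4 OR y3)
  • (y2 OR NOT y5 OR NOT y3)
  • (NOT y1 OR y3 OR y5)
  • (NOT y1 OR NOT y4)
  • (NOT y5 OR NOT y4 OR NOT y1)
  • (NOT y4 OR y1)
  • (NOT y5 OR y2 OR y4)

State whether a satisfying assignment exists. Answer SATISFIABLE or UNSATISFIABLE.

y1 = True:
  propagation gives y3=True, y2=False; an empty clause results — contradiction.
y1 = False:
  propagation gives y4=True; an empty clause results — contradiction.
Every branch closes, so no satisfying assignment exists.

UNSATISFIABLE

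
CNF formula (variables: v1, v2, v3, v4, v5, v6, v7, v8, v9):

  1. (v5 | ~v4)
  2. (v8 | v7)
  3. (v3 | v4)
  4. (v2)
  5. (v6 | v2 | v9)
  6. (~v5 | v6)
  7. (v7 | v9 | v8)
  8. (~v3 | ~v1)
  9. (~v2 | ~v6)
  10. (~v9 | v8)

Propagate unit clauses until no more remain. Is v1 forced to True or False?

Unit clause (v2) sets v2 = True.
From (~v2 | ~v6) and v2 = True: v6 = False.
(v6 | ~v5) with v6 = False leaves only ~v5, so v5 = False.
In (~v4 | v5), v5 is now false; ~v4 must hold, so v4 = False.
(v4 | v3) with v4 = False leaves only v3, so v3 = True.
(~v1 | ~v3) with v3 = True leaves only ~v1, so v1 = False.

False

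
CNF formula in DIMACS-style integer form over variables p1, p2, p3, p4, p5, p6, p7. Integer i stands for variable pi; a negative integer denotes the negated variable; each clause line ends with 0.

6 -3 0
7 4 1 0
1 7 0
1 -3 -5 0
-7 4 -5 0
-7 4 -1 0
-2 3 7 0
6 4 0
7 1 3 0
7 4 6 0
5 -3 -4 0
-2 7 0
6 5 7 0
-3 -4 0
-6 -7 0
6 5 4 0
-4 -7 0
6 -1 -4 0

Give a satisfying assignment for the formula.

p1=True, p2=False, p3=True, p4=False, p5=False, p6=True, p7=False

p2 occurs only negated in the remaining clauses — set p2 = False.
Branch on p1: take p1 = True.
Set p3 = True and propagate.
  then p6 is forced to True.
  then p4 is forced to False.
  then p7 is forced to False.
p5 is now unconstrained; take p5 = False.
Every clause has at least one true literal under this assignment.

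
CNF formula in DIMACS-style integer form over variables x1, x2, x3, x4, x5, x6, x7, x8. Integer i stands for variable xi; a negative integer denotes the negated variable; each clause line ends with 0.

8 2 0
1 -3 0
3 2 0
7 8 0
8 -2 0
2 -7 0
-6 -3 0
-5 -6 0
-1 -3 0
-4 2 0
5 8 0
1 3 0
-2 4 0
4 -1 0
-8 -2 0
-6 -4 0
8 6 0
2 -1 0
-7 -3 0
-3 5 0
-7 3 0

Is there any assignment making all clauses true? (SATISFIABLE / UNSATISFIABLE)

x2 = True:
  propagation gives x8=True; an empty clause results — contradiction.
x2 = False:
  propagation gives x8=True, x3=True, x1=True; an empty clause results — contradiction.
Every branch closes, so no satisfying assignment exists.

UNSATISFIABLE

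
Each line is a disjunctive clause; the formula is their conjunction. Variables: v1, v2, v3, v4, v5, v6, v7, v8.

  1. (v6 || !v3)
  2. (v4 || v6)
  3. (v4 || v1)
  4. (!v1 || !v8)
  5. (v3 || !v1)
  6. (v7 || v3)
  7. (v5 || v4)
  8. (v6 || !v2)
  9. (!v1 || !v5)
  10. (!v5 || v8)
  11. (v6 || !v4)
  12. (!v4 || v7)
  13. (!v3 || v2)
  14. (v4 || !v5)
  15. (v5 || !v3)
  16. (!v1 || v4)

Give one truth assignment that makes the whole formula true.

v1=0, v2=0, v3=0, v4=1, v5=0, v6=1, v7=1, v8=1

Check each clause:
  1. (v6 || !v3) — !v3 is true.
  2. (v4 || v6) — v4 is true.
  3. (v4 || v1) — v4 is true.
  4. (!v1 || !v8) — !v1 is true.
  5. (!v1 || v3) — !v1 is true.
  6. (v7 || v3) — v7 is true.
  7. (v4 || v5) — v4 is true.
  8. (v6 || !v2) — !v2 is true.
  9. (!v5 || !v1) — !v5 is true.
  10. (!v5 || v8) — v8 is true.
  11. (v6 || !v4) — v6 is true.
  12. (v7 || !v4) — v7 is true.
  13. (!v3 || v2) — !v3 is true.
  14. (!v5 || v4) — !v5 is true.
  15. (v5 || !v3) — !v3 is true.
  16. (!v1 || v4) — v4 is true.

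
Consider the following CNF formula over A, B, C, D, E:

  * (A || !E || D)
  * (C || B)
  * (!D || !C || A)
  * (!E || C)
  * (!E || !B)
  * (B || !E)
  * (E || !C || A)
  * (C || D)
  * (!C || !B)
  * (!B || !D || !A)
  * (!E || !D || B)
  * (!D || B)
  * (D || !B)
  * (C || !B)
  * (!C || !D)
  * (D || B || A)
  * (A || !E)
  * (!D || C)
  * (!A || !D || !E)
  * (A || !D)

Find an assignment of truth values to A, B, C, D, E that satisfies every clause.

Branch on A: take A = True.
The remaining clauses are satisfied by B = False, C = True, D = False, E = False.
Every clause has at least one true literal under this assignment.
Check each clause:
  1. (D || A || !E) — A is true.
  2. (C || B) — C is true.
  3. (!D || !C || A) — A is true.
  4. (C || !E) — C is true.
  5. (!E || !B) — !E is true.
  6. (B || !E) — !E is true.
  7. (E || !C || A) — A is true.
  8. (C || D) — C is true.
  9. (!B || !C) — !B is true.
  10. (!D || !A || !B) — !D is true.
  11. (!D || !E || B) — !E is true.
  12. (!D || B) — !D is true.
  13. (!B || D) — !B is true.
  14. (C || !B) — C is true.
  15. (!D || !C) — !D is true.
  16. (A || D || B) — A is true.
  17. (!E || A) — A is true.
  18. (C || !D) — C is true.
  19. (!D || !E || !A) — !E is true.
  20. (!D || A) — A is true.

A = 1, B = 0, C = 1, D = 0, E = 0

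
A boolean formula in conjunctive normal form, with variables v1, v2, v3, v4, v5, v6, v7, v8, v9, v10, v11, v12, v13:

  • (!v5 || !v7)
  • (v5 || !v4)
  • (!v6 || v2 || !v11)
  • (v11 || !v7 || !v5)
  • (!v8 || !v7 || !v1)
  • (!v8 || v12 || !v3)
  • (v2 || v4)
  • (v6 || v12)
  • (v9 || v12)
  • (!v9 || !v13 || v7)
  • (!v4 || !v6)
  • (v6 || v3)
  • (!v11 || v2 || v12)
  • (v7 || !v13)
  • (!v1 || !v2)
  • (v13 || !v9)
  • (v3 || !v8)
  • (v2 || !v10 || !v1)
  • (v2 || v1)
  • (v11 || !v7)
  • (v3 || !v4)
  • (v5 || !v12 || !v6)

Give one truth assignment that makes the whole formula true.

v10 occurs only negated in the remaining clauses — set v10 = False.
Try v1 = False.
  then v2 is forced to True.
Branch on v3: take v3 = True.
For the remaining variables, v4 = False, v5 = True, v6 = True, v7 = False, v8 = True, v9 = False, v11 = False, v12 = True, v13 = False works.
Every clause has at least one true literal under this assignment.

v1=False, v2=True, v3=True, v4=False, v5=True, v6=True, v7=False, v8=True, v9=False, v10=False, v11=False, v12=True, v13=False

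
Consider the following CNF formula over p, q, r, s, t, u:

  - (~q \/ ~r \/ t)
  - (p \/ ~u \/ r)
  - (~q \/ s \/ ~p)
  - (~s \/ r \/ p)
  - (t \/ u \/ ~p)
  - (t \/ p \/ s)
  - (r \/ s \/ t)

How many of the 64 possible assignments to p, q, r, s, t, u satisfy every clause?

28

Split on p, then r.
  p=1, r=1: 8 of the 16 assignments to (q,s,t,u) work.
  p=1, r=0: 8 of the 16 assignments to (q,s,t,u) work.
  p=0, r=1: u free; 5 ways for (q,s,t) × 2^1 = 10.
  p=0, r=0: remaining (q,s,t,u) ∈ {(0,0,1,0); (1,0,1,0)} — 2.
Total: 8 + 8 + 10 + 2 = 28.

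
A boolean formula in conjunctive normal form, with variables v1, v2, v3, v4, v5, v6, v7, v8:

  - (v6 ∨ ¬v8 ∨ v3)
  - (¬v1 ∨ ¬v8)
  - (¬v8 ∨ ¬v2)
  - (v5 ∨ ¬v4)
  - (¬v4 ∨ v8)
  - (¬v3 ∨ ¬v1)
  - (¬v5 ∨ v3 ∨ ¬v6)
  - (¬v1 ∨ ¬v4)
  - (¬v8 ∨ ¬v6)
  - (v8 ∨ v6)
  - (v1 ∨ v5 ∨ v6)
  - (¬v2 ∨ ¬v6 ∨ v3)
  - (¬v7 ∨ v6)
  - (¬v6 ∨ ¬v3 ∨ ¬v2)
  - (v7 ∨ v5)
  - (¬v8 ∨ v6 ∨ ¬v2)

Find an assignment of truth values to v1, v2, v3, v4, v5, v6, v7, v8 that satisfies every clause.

v2 occurs only negated in the remaining clauses — set v2 = False.
v4 occurs only negated in the remaining clauses — set v4 = False.
Try v1 = True.
  then v8 is forced to False.
  then v3 is forced to False.
  then v6 is forced to True.
  then v5 is forced to False.
  then v7 is forced to True.

v1=True  v2=False  v3=False  v4=False  v5=False  v6=True  v7=True  v8=False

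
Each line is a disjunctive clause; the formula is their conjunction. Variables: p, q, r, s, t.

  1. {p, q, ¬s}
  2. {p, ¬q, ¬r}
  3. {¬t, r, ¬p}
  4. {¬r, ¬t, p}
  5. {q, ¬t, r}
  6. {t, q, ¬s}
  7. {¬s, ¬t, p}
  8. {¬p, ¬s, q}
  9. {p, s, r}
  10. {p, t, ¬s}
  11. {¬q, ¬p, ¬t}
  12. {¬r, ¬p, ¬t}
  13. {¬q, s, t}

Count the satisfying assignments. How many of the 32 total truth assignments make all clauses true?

The models are:
  p=0 q=0 r=1 s=0 t=0
  p=1 q=0 r=0 s=0 t=0
  p=1 q=0 r=1 s=0 t=0
  p=1 q=1 r=0 s=1 t=0
  p=1 q=1 r=1 s=1 t=0
Count: 5.

5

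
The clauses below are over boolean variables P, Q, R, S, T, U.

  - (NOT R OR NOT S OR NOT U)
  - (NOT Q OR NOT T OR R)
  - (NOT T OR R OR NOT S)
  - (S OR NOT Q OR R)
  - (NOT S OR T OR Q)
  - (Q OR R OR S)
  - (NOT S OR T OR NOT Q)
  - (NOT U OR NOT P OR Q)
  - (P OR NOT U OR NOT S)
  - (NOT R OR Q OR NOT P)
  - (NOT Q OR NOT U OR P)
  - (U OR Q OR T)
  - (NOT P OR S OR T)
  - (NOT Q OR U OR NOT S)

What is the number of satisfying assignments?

8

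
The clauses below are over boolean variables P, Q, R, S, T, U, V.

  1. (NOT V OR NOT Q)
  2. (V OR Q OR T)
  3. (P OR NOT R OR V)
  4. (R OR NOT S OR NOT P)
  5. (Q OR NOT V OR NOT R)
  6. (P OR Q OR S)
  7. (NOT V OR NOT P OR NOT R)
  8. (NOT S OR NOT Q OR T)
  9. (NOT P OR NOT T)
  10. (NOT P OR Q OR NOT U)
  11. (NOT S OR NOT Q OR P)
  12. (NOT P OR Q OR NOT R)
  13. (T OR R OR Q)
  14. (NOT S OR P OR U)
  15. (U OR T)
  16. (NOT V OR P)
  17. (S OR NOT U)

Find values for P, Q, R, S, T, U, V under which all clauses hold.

P=False, Q=True, R=False, S=False, T=True, U=False, V=False

Check each clause:
  1. (NOT V OR NOT Q) — NOT V is true.
  2. (T OR V OR Q) — Q is true.
  3. (V OR P OR NOT R) — NOT R is true.
  4. (NOT P OR NOT S OR R) — NOT S is true.
  5. (NOT V OR NOT R OR Q) — NOT V is true.
  6. (S OR P OR Q) — Q is true.
  7. (NOT V OR NOT R OR NOT P) — NOT V is true.
  8. (NOT S OR NOT Q OR T) — NOT S is true.
  9. (NOT P OR NOT T) — NOT P is true.
  10. (NOT P OR NOT U OR Q) — NOT U is true.
  11. (NOT S OR NOT Q OR P) — NOT S is true.
  12. (Q OR NOT R OR NOT P) — Q is true.
  13. (Q OR T OR R) — Q is true.
  14. (U OR NOT S OR P) — NOT S is true.
  15. (T OR U) — T is true.
  16. (P OR NOT V) — NOT V is true.
  17. (NOT U OR S) — NOT U is true.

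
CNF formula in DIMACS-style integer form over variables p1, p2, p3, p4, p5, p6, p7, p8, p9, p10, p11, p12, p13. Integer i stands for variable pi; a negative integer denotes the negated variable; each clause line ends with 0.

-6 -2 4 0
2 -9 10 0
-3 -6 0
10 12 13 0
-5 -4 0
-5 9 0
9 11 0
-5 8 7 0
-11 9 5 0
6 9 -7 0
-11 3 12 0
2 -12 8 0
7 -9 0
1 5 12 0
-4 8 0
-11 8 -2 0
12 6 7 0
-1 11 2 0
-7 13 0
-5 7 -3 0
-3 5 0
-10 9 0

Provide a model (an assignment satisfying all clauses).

p1 = True, p2 = True, p3 = True, p4 = False, p5 = True, p6 = False, p7 = True, p8 = False, p9 = True, p10 = True, p11 = False, p12 = True, p13 = True

Pure literal: p13 appears only positively; assign p13 = True.
Try p1 = True.
Set p2 = True and propagate.
The remaining clauses are satisfied by p3 = True, p4 = False, p5 = True, p6 = False, p7 = True, p8 = False, p9 = True, p10 = True, p11 = False, p12 = True.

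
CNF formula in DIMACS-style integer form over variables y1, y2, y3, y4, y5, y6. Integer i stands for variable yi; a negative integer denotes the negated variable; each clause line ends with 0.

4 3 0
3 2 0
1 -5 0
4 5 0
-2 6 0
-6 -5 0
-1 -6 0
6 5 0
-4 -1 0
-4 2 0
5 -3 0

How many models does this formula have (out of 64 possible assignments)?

The models are:
  y1=0 y2=1 y3=0 y4=1 y5=0 y6=1
  y1=1 y2=0 y3=1 y4=0 y5=1 y6=0
That's 2 in total.

2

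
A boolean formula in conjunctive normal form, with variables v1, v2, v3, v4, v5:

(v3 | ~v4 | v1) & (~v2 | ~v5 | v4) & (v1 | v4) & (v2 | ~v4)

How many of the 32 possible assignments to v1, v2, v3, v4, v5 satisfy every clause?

Split on v4, then v1.
  v4=1, v1=1: remaining (v2,v3,v5) ∈ {(1,0,0); (1,0,1); (1,1,0); (1,1,1)} — 4.
  v4=1, v1=0: remaining (v2,v3,v5) ∈ {(1,1,0); (1,1,1)} — 2.
  v4=0, v1=1: v3 free; 3 ways for (v2,v5) × 2^1 = 6.
  v4=0, v1=0: a clause becomes empty — 0.
Total: 4 + 2 + 6 + 0 = 12.

12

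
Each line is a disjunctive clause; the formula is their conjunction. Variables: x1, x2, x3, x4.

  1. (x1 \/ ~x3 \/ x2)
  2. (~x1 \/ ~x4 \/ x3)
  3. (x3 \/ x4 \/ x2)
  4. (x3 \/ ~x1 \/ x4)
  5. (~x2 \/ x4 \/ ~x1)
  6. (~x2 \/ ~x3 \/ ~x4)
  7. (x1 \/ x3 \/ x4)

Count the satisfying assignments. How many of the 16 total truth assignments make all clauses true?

5

The models are:
  x1=F x2=F x3=F x4=T
  x1=F x2=T x3=F x4=T
  x1=F x2=T x3=T x4=F
  x1=T x2=F x3=T x4=F
  x1=T x2=F x3=T x4=T
Count: 5.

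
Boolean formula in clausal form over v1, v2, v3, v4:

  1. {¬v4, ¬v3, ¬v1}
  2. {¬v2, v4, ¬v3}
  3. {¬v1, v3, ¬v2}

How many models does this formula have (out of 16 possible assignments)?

Case analysis on v3 and v1:
  v3=T, v1=T: remaining (v2,v4) ∈ {(F,F)} — 1.
  v3=T, v1=F: remaining (v2,v4) ∈ {(F,F); (F,T); (T,T)} — 3.
  v3=F, v1=T: remaining (v2,v4) ∈ {(F,F); (F,T)} — 2.
  v3=F, v1=F: remaining (v2,v4) ∈ {(F,F); (F,T); (T,F); (T,T)} — 4.
Total: 1 + 3 + 2 + 4 = 10.

10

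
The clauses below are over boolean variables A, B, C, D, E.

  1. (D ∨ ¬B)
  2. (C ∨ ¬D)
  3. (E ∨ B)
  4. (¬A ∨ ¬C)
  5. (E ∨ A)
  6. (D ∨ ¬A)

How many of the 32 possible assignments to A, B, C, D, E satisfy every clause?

4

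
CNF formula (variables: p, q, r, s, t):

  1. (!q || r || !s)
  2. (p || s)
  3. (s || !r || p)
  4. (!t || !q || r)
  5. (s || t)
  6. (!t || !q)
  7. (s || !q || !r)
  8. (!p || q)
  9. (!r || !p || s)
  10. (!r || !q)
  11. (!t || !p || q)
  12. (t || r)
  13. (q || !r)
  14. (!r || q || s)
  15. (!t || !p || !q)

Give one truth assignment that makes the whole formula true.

p=F, q=F, r=F, s=T, t=T

Check each clause:
  1. (!q || r || !s) — !q is true.
  2. (p || s) — s is true.
  3. (!r || s || p) — s is true.
  4. (!q || r || !t) — !q is true.
  5. (t || s) — s is true.
  6. (!q || !t) — !q is true.
  7. (s || !q || !r) — s is true.
  8. (!p || q) — !p is true.
  9. (!r || !p || s) — s is true.
  10. (!r || !q) — !r is true.
  11. (!p || !t || q) — !p is true.
  12. (r || t) — t is true.
  13. (q || !r) — !r is true.
  14. (q || !r || s) — s is true.
  15. (!p || !q || !t) — !q is true.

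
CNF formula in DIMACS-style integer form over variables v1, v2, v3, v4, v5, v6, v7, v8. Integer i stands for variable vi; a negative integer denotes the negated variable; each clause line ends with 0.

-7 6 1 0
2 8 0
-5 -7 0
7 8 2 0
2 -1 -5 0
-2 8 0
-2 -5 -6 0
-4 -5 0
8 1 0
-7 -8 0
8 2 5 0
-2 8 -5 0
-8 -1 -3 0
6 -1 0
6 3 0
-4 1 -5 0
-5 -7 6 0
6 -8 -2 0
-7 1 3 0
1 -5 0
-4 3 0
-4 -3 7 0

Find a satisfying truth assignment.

v1 = False, v2 = True, v3 = True, v4 = False, v5 = False, v6 = True, v7 = False, v8 = True

Check each clause:
  1. (v1 ∨ ¬v7 ∨ v6) — ¬v7 is true.
  2. (v8 ∨ v2) — v8 is true.
  3. (¬v5 ∨ ¬v7) — ¬v7 is true.
  4. (v2 ∨ v7 ∨ v8) — v8 is true.
  5. (¬v1 ∨ v2 ∨ ¬v5) — v2 is true.
  6. (¬v2 ∨ v8) — v8 is true.
  7. (¬v5 ∨ ¬v2 ∨ ¬v6) — ¬v5 is true.
  8. (¬v5 ∨ ¬v4) — ¬v5 is true.
  9. (v1 ∨ v8) — v8 is true.
  10. (¬v7 ∨ ¬v8) — ¬v7 is true.
  11. (v8 ∨ v5 ∨ v2) — v8 is true.
  12. (¬v5 ∨ ¬v2 ∨ v8) — v8 is true.
  13. (¬v1 ∨ ¬v3 ∨ ¬v8) — ¬v1 is true.
  14. (v6 ∨ ¬v1) — ¬v1 is true.
  15. (v3 ∨ v6) — v3 is true.
  16. (¬v5 ∨ v1 ∨ ¬v4) — ¬v5 is true.
  17. (v6 ∨ ¬v5 ∨ ¬v7) — ¬v7 is true.
  18. (¬v2 ∨ ¬v8 ∨ v6) — v6 is true.
  19. (v3 ∨ ¬v7 ∨ v1) — ¬v7 is true.
  20. (¬v5 ∨ v1) — ¬v5 is true.
  21. (¬v4 ∨ v3) — v3 is true.
  22. (¬v3 ∨ ¬v4 ∨ v7) — ¬v4 is true.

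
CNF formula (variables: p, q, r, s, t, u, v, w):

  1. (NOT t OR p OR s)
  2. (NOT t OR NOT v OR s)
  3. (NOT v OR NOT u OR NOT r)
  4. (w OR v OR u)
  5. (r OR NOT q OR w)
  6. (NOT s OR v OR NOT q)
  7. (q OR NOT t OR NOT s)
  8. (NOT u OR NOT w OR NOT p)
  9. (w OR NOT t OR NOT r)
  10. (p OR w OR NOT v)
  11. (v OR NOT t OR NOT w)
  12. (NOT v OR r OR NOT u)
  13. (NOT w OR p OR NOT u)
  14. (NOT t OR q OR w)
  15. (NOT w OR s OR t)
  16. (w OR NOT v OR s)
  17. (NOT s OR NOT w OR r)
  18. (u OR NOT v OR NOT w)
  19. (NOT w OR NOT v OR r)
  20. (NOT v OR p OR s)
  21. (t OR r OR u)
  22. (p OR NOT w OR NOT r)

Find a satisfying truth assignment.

Try p = False.
For the remaining variables, q = False, r = False, s = True, t = False, u = True, v = False, w = False works.

p=False, q=False, r=False, s=True, t=False, u=True, v=False, w=False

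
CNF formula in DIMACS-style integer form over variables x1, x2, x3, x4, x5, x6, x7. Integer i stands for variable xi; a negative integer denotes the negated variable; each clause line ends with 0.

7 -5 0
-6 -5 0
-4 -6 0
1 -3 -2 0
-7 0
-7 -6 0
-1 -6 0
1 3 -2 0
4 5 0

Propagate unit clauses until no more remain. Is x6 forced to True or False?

False

(~x7) stands alone — x7 = False.
(x7 \/ ~x5): since x7 = False, the clause reduces to (~x5). x5 = False.
In (x5 \/ x4), x5 is now false; x4 must hold, so x4 = True.
(~x4 \/ ~x6): since x4 = True, the clause reduces to (~x6). x6 = False.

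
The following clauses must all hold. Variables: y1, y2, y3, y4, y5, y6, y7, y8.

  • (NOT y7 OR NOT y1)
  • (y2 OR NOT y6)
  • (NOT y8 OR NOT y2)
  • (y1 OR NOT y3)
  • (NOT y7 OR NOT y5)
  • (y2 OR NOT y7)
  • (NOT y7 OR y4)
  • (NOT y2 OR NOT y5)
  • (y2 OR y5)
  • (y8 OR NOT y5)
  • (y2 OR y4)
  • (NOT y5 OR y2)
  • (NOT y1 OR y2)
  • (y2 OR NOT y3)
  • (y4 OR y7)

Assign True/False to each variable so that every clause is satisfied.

y1=F, y2=T, y3=F, y4=T, y5=F, y6=F, y7=F, y8=F

Check each clause:
  1. (NOT y7 OR NOT y1) — NOT y7 is true.
  2. (NOT y6 OR y2) — NOT y6 is true.
  3. (NOT y2 OR NOT y8) — NOT y8 is true.
  4. (y1 OR NOT y3) — NOT y3 is true.
  5. (NOT y5 OR NOT y7) — NOT y7 is true.
  6. (y2 OR NOT y7) — NOT y7 is true.
  7. (NOT y7 OR y4) — NOT y7 is true.
  8. (NOT y2 OR NOT y5) — NOT y5 is true.
  9. (y5 OR y2) — y2 is true.
  10. (NOT y5 OR y8) — NOT y5 is true.
  11. (y2 OR y4) — y2 is true.
  12. (y2 OR NOT y5) — y2 is true.
  13. (y2 OR NOT y1) — y2 is true.
  14. (NOT y3 OR y2) — y2 is true.
  15. (y7 OR y4) — y4 is true.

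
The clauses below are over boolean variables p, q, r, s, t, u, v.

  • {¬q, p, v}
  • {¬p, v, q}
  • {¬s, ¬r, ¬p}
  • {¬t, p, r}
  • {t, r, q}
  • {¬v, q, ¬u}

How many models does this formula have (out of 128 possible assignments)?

Split on p, then q.
  p=T, q=T: t, u, v free; 3 ways for (r,s) × 2^3 = 24.
  p=T, q=F: remaining (r,s,t,u,v) ∈ {(F,F,T,F,T); (F,T,T,F,T); (T,F,F,F,T); (T,F,T,F,T)} — 4.
  p=F, q=T: s, u free; 3 ways for (r,t,v) × 2^2 = 12.
  p=F, q=F: s, t free; 3 ways for (r,u,v) × 2^2 = 12.
Total: 24 + 4 + 12 + 12 = 52.

52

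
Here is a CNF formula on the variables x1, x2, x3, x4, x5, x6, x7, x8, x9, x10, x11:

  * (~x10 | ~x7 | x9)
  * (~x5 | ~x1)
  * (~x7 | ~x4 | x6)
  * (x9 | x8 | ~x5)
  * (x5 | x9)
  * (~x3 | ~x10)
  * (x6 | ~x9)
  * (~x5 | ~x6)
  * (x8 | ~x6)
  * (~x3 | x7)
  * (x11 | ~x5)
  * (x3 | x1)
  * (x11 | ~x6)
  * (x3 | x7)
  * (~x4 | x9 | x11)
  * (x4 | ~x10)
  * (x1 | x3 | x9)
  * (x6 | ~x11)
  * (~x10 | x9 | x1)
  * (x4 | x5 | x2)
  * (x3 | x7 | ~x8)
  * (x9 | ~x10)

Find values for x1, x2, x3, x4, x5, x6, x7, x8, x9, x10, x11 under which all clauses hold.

Pure literal: x2 appears only positively; assign x2 = True.
x10 occurs only negated in the remaining clauses — set x10 = False.
Set x1 = True and propagate.
  then x5 is forced to False.
  then x9 is forced to True.
  then x6 is forced to True.
  then x8 is forced to True.
  then x11 is forced to True.
Set x3 = True and propagate.
  then x7 is forced to True.
x4 is now unconstrained; take x4 = True.

x1=T, x2=T, x3=T, x4=T, x5=F, x6=T, x7=T, x8=T, x9=T, x10=F, x11=T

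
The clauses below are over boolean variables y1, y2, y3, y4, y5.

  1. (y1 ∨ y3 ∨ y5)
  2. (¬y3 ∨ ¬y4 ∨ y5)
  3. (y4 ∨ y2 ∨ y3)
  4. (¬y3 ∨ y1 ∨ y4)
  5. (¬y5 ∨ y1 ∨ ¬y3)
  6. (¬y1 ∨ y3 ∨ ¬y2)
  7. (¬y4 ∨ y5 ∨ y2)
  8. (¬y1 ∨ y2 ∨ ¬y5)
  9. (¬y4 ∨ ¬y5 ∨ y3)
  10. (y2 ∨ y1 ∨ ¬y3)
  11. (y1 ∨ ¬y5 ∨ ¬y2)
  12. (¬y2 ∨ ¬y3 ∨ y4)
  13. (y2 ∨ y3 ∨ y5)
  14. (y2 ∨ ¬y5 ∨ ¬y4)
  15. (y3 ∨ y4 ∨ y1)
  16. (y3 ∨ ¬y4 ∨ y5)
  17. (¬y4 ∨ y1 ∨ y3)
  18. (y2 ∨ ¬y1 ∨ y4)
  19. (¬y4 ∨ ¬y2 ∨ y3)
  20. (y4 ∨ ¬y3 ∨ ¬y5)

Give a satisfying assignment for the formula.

y1=True  y2=True  y3=True  y4=True  y5=True

Check each clause:
  1. (y3 ∨ y5 ∨ y1) — y1 is true.
  2. (¬y3 ∨ ¬y4 ∨ y5) — y5 is true.
  3. (y3 ∨ y4 ∨ y2) — y2 is true.
  4. (y4 ∨ y1 ∨ ¬y3) — y1 is true.
  5. (¬y5 ∨ y1 ∨ ¬y3) — y1 is true.
  6. (¬y1 ∨ ¬y2 ∨ y3) — y3 is true.
  7. (y5 ∨ ¬y4 ∨ y2) — y2 is true.
  8. (¬y1 ∨ ¬y5 ∨ y2) — y2 is true.
  9. (¬y5 ∨ ¬y4 ∨ y3) — y3 is true.
  10. (y1 ∨ y2 ∨ ¬y3) — y1 is true.
  11. (¬y5 ∨ y1 ∨ ¬y2) — y1 is true.
  12. (¬y3 ∨ y4 ∨ ¬y2) — y4 is true.
  13. (y5 ∨ y2 ∨ y3) — y2 is true.
  14. (¬y5 ∨ ¬y4 ∨ y2) — y2 is true.
  15. (y3 ∨ y1 ∨ y4) — y1 is true.
  16. (y5 ∨ ¬y4 ∨ y3) — y3 is true.
  17. (y1 ∨ y3 ∨ ¬y4) — y1 is true.
  18. (y4 ∨ ¬y1 ∨ y2) — y2 is true.
  19. (y3 ∨ ¬y2 ∨ ¬y4) — y3 is true.
  20. (¬y3 ∨ y4 ∨ ¬y5) — y4 is true.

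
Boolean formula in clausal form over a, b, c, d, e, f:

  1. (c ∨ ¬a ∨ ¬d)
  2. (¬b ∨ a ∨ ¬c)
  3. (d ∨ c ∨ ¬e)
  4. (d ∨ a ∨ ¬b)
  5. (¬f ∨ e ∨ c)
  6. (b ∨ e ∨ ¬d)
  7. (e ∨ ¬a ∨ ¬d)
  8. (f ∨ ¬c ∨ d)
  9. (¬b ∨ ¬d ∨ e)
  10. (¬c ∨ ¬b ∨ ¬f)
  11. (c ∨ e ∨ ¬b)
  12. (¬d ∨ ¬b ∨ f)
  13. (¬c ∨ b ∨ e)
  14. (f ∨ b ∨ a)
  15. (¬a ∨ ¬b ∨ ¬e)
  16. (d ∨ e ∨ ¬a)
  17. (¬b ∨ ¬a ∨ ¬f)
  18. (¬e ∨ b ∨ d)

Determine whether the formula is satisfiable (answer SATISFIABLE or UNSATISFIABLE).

SATISFIABLE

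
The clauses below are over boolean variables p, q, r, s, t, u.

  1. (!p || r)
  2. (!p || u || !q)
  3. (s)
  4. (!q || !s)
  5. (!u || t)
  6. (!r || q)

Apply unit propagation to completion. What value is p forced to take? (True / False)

False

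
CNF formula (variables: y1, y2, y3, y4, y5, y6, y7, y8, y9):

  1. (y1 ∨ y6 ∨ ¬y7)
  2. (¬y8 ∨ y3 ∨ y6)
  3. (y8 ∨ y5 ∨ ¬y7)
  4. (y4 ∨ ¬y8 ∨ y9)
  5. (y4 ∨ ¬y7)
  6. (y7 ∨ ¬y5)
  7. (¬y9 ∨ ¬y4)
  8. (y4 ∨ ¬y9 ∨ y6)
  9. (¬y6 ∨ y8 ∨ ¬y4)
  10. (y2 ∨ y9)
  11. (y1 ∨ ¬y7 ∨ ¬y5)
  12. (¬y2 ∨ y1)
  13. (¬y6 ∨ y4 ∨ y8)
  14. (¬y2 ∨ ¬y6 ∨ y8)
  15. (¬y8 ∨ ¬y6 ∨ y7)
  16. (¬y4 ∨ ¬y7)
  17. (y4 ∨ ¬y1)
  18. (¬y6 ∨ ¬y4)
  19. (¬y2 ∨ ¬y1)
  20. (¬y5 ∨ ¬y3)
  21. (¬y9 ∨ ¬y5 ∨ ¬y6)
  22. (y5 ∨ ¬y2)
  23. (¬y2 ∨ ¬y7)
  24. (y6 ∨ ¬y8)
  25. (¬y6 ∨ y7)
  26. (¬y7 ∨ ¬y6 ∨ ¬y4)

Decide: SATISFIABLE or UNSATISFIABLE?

UNSATISFIABLE

y6 = True:
  propagation gives y4=False, y7=False; an empty clause results — contradiction.
y6 = False:
  y7 = True:
    propagation gives y1=True, y5=True, y4=True; an empty clause results — contradiction.
  y7 = False:
    propagation gives y5=False, y2=False, y9=True, y4=False; an empty clause results — contradiction.
Every branch closes, so no satisfying assignment exists.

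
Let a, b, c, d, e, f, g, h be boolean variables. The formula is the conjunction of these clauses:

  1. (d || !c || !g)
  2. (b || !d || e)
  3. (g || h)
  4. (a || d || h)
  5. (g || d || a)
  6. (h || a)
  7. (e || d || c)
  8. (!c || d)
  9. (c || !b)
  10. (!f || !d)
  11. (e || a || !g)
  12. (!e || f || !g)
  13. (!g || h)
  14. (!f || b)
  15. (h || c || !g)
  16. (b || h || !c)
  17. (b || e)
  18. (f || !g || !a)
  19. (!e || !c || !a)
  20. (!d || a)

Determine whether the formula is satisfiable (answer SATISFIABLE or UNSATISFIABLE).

Pure literal: h appears only positively; assign h = True.
Branch on a: take a = True.
For the remaining variables, b = False, c = False, d = True, e = True, f = False, g = False works.
So a=T, b=F, c=F, d=T, e=T, f=F, g=F, h=T is a satisfying assignment.

SATISFIABLE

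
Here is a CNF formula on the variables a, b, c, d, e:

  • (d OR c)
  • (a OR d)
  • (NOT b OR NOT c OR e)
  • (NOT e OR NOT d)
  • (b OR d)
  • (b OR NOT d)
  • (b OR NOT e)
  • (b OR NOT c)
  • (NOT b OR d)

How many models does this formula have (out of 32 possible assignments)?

Satisfying assignments:
  a=F b=T c=F d=T e=F
  a=T b=T c=F d=T e=F
That's 2 in total.

2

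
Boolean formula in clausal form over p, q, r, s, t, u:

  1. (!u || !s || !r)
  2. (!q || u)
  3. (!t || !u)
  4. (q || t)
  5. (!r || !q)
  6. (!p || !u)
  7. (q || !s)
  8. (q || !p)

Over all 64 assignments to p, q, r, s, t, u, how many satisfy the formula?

4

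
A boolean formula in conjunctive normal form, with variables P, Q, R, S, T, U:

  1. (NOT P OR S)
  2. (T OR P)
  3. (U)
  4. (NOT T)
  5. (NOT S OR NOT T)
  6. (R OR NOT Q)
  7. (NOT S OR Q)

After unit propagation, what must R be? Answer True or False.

True

(U) stands alone — U = True.
Unit clause (NOT T) sets T = False.
From (T OR P) and T = False: P = True.
In (NOT P OR S), NOT P is now false; S must hold, so S = True.
(Q OR NOT S) with S = True leaves only Q, so Q = True.
(R OR NOT Q): since Q = True, the clause reduces to (R). R = True.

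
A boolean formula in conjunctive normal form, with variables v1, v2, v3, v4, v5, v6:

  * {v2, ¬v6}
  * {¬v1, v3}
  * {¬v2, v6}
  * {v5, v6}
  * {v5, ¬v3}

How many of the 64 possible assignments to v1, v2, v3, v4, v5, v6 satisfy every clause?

14

Split on v6, then v2.
  v6=T, v2=T: v4 free; 4 ways for (v1,v3,v5) × 2^1 = 8.
  v6=T, v2=F: a clause becomes empty — 0.
  v6=F, v2=T: a clause becomes empty — 0.
  v6=F, v2=F: v4 free; 3 ways for (v1,v3,v5) × 2^1 = 6.
Total: 8 + 0 + 0 + 6 = 14.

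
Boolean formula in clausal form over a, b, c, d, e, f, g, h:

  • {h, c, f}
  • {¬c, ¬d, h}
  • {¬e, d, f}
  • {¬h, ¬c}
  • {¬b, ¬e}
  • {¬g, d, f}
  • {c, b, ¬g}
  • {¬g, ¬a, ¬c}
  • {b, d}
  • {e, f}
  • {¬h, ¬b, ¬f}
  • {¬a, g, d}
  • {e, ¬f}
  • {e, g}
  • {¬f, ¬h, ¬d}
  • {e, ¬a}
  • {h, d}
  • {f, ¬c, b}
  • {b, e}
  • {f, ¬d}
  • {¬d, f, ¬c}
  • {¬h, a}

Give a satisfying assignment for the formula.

a=F  b=F  c=F  d=T  e=T  f=T  g=F  h=F

Check each clause:
  1. {c, h, f} — f is true.
  2. {h, ¬d, ¬c} — ¬c is true.
  3. {¬e, f, d} — d is true.
  4. {¬h, ¬c} — ¬h is true.
  5. {¬b, ¬e} — ¬b is true.
  6. {¬g, d, f} — ¬g is true.
  7. {¬g, c, b} — ¬g is true.
  8. {¬c, ¬g, ¬a} — ¬g is true.
  9. {b, d} — d is true.
  10. {e, f} — e is true.
  11. {¬h, ¬f, ¬b} — ¬h is true.
  12. {¬a, g, d} — d is true.
  13. {e, ¬f} — e is true.
  14. {e, g} — e is true.
  15. {¬f, ¬d, ¬h} — ¬h is true.
  16. {¬a, e} — e is true.
  17. {d, h} — d is true.
  18. {¬c, f, b} — ¬c is true.
  19. {b, e} — e is true.
  20. {f, ¬d} — f is true.
  21. {f, ¬d, ¬c} — ¬c is true.
  22. {a, ¬h} — ¬h is true.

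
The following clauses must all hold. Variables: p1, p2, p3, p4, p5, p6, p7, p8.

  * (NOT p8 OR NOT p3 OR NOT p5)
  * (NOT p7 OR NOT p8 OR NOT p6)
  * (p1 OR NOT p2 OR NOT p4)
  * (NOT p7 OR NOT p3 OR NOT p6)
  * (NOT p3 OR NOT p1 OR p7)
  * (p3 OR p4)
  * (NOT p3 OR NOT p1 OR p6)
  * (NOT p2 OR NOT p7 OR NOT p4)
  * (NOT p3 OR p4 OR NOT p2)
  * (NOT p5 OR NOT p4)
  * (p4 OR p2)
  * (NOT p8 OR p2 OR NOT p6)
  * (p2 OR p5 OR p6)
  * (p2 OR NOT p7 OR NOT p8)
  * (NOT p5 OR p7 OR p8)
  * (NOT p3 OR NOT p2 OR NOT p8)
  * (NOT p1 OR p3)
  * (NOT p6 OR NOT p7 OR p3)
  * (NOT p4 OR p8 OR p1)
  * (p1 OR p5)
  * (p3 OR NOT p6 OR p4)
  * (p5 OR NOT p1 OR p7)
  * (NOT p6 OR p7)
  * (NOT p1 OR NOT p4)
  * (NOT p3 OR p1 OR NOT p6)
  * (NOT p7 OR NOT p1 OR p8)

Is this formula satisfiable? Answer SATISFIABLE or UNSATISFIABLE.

p3 = True:
  p1 = True:
    propagation gives p7=True, p6=False; an empty clause results — contradiction.
  p1 = False:
    propagation gives p5=True, p8=False, p4=False, p2=False; an empty clause results — contradiction.
p3 = False:
  propagation gives p4=True, p5=False, p1=False; an empty clause results — contradiction.
Every branch closes, so no satisfying assignment exists.

UNSATISFIABLE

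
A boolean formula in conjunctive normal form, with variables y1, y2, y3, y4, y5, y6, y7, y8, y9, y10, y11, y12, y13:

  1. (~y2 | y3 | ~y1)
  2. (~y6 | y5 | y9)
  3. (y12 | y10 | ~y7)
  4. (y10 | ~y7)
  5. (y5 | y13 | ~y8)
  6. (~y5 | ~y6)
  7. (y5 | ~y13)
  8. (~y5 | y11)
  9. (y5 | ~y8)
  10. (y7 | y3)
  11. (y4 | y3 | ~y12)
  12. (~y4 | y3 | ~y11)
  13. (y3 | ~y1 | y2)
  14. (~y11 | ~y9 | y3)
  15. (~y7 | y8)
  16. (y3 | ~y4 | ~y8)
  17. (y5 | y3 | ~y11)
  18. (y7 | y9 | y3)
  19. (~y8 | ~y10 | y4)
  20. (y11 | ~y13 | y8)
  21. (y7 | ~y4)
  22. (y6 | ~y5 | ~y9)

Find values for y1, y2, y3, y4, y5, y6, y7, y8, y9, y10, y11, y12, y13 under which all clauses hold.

y1=1  y2=1  y3=1  y4=0  y5=1  y6=0  y7=0  y8=1  y9=0  y10=0  y11=1  y12=0  y13=0

y3 occurs only positively in the remaining clauses — set y3 = True.
Try y4 = False.
Try y5 = True.
  then y6 is forced to False.
  then y11 is forced to True.
  then y9 is forced to False.
Try y7 = False.
For the remaining variables, y1 = True, y2 = True, y8 = True, y10 = False, y12 = False, y13 = False works.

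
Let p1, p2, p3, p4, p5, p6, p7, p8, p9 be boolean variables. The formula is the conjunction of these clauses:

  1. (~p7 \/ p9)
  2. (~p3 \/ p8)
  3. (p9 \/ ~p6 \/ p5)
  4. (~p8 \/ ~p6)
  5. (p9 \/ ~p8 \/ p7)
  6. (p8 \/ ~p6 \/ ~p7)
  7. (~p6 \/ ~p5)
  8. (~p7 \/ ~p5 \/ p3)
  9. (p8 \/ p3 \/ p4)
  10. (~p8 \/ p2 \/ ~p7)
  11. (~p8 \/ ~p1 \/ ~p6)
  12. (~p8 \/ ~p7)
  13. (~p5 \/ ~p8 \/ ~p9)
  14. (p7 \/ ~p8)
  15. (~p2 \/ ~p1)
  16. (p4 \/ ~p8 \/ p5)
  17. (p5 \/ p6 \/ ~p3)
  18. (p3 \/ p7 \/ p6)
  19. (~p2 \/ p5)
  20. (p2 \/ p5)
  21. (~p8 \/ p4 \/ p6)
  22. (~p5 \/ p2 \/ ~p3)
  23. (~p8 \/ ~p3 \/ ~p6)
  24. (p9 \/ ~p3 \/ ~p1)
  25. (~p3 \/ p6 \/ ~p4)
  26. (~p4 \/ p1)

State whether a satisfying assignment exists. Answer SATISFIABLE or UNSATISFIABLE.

p8 = True:
  propagation gives p6=False, p7=False; an empty clause results — contradiction.
p8 = False:
  propagation gives p3=False, p4=True, p1=True, p2=False; an empty clause results — contradiction.
Every branch closes, so no satisfying assignment exists.

UNSATISFIABLE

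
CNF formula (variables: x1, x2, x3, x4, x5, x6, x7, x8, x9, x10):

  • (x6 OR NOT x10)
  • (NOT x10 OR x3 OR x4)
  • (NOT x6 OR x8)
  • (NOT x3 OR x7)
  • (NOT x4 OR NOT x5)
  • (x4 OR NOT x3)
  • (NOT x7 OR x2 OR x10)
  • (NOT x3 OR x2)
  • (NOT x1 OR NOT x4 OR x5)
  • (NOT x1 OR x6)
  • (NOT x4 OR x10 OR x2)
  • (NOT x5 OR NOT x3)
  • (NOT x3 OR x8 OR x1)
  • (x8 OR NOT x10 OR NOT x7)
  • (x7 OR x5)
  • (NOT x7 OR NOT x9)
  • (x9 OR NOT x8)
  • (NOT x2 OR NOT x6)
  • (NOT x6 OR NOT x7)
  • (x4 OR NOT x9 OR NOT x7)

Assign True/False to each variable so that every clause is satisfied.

x1=False, x2=True, x3=False, x4=False, x5=True, x6=False, x7=False, x8=True, x9=True, x10=False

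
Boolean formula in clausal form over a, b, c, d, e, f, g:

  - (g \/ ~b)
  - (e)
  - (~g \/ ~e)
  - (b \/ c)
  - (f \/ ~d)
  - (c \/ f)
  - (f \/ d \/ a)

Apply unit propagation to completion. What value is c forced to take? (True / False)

True

(e) is a unit clause: e = True.
(~g \/ ~e) with e = True leaves only ~g, so g = False.
From (~b \/ g) and g = False: b = False.
(c \/ b) with b = False leaves only c, so c = True.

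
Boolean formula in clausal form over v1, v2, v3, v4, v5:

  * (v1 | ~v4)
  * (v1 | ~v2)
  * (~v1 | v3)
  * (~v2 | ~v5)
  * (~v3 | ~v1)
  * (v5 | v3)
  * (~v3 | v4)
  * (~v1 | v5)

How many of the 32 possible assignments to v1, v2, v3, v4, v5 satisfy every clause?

1

Satisfying assignments:
  v1=0 v2=0 v3=0 v4=0 v5=1
That's 1 in total.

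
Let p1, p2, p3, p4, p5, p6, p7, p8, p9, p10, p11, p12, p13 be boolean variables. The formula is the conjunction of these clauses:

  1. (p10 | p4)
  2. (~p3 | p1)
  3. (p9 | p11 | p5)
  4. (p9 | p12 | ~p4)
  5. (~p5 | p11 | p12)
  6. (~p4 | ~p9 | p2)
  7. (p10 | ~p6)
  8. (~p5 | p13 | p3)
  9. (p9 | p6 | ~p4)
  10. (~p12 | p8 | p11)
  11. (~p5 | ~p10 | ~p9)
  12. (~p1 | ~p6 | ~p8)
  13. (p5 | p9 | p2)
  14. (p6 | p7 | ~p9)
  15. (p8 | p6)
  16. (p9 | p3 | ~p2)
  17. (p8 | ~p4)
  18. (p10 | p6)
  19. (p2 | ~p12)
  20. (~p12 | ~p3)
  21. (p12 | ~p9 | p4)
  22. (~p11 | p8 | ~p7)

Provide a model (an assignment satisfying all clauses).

p1=False  p2=True  p3=False  p4=True  p5=False  p6=True  p7=True  p8=True  p9=True  p10=True  p11=True  p12=False  p13=True

Check each clause:
  1. (p4 | p10) — p10 is true.
  2. (p1 | ~p3) — ~p3 is true.
  3. (p9 | p5 | p11) — p9 is true.
  4. (~p4 | p12 | p9) — p9 is true.
  5. (p12 | p11 | ~p5) — p11 is true.
  6. (~p4 | ~p9 | p2) — p2 is true.
  7. (p10 | ~p6) — p10 is true.
  8. (~p5 | p13 | p3) — ~p5 is true.
  9. (p9 | ~p4 | p6) — p9 is true.
  10. (p11 | p8 | ~p12) — p8 is true.
  11. (~p5 | ~p10 | ~p9) — ~p5 is true.
  12. (~p6 | ~p1 | ~p8) — ~p1 is true.
  13. (p9 | p5 | p2) — p9 is true.
  14. (p7 | p6 | ~p9) — p7 is true.
  15. (p8 | p6) — p8 is true.
  16. (p9 | ~p2 | p3) — p9 is true.
  17. (~p4 | p8) — p8 is true.
  18. (p6 | p10) — p10 is true.
  19. (~p12 | p2) — p2 is true.
  20. (~p12 | ~p3) — ~p12 is true.
  21. (~p9 | p4 | p12) — p4 is true.
  22. (~p11 | ~p7 | p8) — p8 is true.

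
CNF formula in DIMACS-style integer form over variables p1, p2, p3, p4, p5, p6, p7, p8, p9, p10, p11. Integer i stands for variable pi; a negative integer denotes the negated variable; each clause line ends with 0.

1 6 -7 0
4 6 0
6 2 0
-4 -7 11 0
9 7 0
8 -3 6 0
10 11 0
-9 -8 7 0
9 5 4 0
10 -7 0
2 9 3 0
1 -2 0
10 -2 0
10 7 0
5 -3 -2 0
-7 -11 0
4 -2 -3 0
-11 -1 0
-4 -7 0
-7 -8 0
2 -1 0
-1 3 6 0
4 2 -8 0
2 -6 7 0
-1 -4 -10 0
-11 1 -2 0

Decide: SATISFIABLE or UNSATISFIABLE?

SATISFIABLE

p5 occurs only positively in the remaining clauses — set p5 = True.
Try p1 = False.
  then p2 is forced to False.
  then p6 is forced to True.
  then p7 is forced to True.
  then p10 is forced to True.
  then p11 is forced to False.
  then p4 is forced to False.
  then p8 is forced to False.
Try p3 = True.
p9 is now unconstrained; take p9 = True.
Every clause has at least one true literal under this assignment.
So p1=F, p2=F, p3=T, p4=F, p5=T, p6=T, p7=T, p8=F, p9=T, p10=T, p11=F is a satisfying assignment.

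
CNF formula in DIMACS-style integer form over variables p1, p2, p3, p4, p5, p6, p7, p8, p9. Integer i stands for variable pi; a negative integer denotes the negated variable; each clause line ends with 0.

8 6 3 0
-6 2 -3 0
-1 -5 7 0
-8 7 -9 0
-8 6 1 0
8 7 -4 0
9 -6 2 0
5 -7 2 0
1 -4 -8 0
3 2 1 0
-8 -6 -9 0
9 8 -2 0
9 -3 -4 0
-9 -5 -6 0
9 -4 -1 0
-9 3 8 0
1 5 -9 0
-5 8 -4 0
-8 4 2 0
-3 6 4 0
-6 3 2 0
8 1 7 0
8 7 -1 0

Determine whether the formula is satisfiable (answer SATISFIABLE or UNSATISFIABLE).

SATISFIABLE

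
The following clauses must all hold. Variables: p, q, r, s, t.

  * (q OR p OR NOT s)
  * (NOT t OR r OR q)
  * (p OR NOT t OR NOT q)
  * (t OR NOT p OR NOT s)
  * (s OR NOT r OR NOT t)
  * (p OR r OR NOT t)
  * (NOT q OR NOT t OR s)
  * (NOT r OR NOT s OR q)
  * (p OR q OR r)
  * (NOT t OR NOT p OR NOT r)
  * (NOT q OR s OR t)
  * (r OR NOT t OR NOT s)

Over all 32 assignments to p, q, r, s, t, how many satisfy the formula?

The models are:
  p=0 q=0 r=1 s=0 t=0
  p=0 q=1 r=0 s=1 t=0
  p=0 q=1 r=1 s=1 t=0
  p=1 q=0 r=0 s=0 t=0
  p=1 q=0 r=1 s=0 t=0
That's 5 in total.

5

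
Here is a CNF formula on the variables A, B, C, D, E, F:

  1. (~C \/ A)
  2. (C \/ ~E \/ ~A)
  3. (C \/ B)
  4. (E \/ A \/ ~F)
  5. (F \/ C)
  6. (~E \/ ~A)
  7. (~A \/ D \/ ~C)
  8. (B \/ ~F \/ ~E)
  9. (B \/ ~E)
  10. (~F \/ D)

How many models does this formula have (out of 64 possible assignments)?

6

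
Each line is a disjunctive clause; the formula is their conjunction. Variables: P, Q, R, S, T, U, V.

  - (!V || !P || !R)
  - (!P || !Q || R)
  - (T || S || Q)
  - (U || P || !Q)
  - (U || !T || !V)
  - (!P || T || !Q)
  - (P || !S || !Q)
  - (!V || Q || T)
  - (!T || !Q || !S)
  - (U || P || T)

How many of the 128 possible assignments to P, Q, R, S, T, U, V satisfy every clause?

Split on Q, then P.
  Q=T, P=T: remaining (R,S,T,U,V) ∈ {(T,F,T,F,F); (T,F,T,T,F)} — 2.
  Q=T, P=F: forces S=F; U=T; R, T, V free → 2^3 = 8.
  Q=F, P=T: 14 of the 32 assignments to (R,S,T,U,V) work.
  Q=F, P=F: R free; 7 ways for (S,T,U,V) × 2^1 = 14.
Total: 2 + 8 + 14 + 14 = 38.

38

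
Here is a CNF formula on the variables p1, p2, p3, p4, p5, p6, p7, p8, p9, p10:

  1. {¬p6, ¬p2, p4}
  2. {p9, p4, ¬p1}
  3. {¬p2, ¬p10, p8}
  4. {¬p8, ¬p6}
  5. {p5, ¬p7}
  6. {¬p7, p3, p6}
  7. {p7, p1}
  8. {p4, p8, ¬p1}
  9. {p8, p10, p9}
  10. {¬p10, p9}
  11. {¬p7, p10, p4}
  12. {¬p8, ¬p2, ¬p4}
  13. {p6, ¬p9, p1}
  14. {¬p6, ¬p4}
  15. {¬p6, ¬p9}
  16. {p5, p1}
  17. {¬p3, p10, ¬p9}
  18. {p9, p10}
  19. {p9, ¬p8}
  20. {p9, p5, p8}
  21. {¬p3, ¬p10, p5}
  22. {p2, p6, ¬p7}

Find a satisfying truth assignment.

Pure literal: p5 appears only positively; assign p5 = True.
Branch on p1: take p1 = True.
The remaining clauses are satisfied by p2 = True, p3 = True, p4 = False, p6 = False, p7 = False, p8 = True, p9 = True, p10 = True.

p1=True, p2=True, p3=True, p4=False, p5=True, p6=False, p7=False, p8=True, p9=True, p10=True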